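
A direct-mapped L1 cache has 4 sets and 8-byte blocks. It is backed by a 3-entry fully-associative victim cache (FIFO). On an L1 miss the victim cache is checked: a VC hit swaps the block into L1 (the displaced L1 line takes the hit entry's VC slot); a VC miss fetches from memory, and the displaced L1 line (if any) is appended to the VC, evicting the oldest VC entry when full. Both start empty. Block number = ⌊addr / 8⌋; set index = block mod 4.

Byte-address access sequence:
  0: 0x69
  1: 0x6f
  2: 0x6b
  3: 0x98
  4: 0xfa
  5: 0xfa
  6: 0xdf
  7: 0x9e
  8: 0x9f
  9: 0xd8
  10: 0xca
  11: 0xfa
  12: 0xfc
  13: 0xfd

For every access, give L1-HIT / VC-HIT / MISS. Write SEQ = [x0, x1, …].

  [0] addr=0x69 blk=13 s=1: MISS | VC []
  [1] addr=0x6f blk=13 s=1: L1-HIT | VC []
  [2] addr=0x6b blk=13 s=1: L1-HIT | VC []
  [3] addr=0x98 blk=19 s=3: MISS | VC []
  [4] addr=0xfa blk=31 s=3: MISS | VC [19]
  [5] addr=0xfa blk=31 s=3: L1-HIT | VC [19]
  [6] addr=0xdf blk=27 s=3: MISS | VC [19, 31]
  [7] addr=0x9e blk=19 s=3: VC-HIT | VC [27, 31]
  [8] addr=0x9f blk=19 s=3: L1-HIT | VC [27, 31]
  [9] addr=0xd8 blk=27 s=3: VC-HIT | VC [19, 31]
  [10] addr=0xca blk=25 s=1: MISS | VC [19, 31, 13]
  [11] addr=0xfa blk=31 s=3: VC-HIT | VC [19, 27, 13]
  [12] addr=0xfc blk=31 s=3: L1-HIT | VC [19, 27, 13]
  [13] addr=0xfd blk=31 s=3: L1-HIT | VC [19, 27, 13]

SEQ = [MISS, L1-HIT, L1-HIT, MISS, MISS, L1-HIT, MISS, VC-HIT, L1-HIT, VC-HIT, MISS, VC-HIT, L1-HIT, L1-HIT]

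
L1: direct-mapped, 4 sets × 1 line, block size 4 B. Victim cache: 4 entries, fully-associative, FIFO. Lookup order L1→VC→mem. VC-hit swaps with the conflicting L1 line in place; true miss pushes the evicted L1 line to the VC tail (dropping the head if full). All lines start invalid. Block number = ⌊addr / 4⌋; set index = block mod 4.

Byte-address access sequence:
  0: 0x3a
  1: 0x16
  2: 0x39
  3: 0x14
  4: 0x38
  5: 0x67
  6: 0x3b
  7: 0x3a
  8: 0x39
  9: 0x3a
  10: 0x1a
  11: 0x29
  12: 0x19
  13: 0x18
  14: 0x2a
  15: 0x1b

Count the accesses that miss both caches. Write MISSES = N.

MISSES = 5

0: 0x3a (blk 14, set 2) → MISS  vc=[]
1: 0x16 (blk 5, set 1) → MISS  vc=[]
2: 0x39 (blk 14, set 2) → L1-HIT  vc=[]
3: 0x14 (blk 5, set 1) → L1-HIT  vc=[]
4: 0x38 (blk 14, set 2) → L1-HIT  vc=[]
5: 0x67 (blk 25, set 1) → MISS  vc=[5]
6: 0x3b (blk 14, set 2) → L1-HIT  vc=[5]
7: 0x3a (blk 14, set 2) → L1-HIT  vc=[5]
8: 0x39 (blk 14, set 2) → L1-HIT  vc=[5]
9: 0x3a (blk 14, set 2) → L1-HIT  vc=[5]
10: 0x1a (blk 6, set 2) → MISS  vc=[5, 14]
11: 0x29 (blk 10, set 2) → MISS  vc=[5, 14, 6]
12: 0x19 (blk 6, set 2) → VC-HIT  vc=[5, 14, 10]
13: 0x18 (blk 6, set 2) → L1-HIT  vc=[5, 14, 10]
14: 0x2a (blk 10, set 2) → VC-HIT  vc=[5, 14, 6]
15: 0x1b (blk 6, set 2) → VC-HIT  vc=[5, 14, 10]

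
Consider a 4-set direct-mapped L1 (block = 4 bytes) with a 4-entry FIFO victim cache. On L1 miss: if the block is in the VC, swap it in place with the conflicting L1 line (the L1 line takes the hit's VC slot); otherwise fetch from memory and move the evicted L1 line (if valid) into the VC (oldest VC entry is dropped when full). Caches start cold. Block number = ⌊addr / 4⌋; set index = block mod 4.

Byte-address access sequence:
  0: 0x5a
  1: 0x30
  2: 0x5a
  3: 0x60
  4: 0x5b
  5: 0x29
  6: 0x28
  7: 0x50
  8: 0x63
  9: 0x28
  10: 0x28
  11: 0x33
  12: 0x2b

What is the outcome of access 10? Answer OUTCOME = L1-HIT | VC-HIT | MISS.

0: 0x5a (blk 22, set 2) → MISS  vc=[]
1: 0x30 (blk 12, set 0) → MISS  vc=[]
2: 0x5a (blk 22, set 2) → L1-HIT  vc=[]
3: 0x60 (blk 24, set 0) → MISS  vc=[12]
4: 0x5b (blk 22, set 2) → L1-HIT  vc=[12]
5: 0x29 (blk 10, set 2) → MISS  vc=[12, 22]
6: 0x28 (blk 10, set 2) → L1-HIT  vc=[12, 22]
7: 0x50 (blk 20, set 0) → MISS  vc=[12, 22, 24]
8: 0x63 (blk 24, set 0) → VC-HIT  vc=[12, 22, 20]
9: 0x28 (blk 10, set 2) → L1-HIT  vc=[12, 22, 20]
10: 0x28 (blk 10, set 2) → L1-HIT  vc=[12, 22, 20]
11: 0x33 (blk 12, set 0) → VC-HIT  vc=[24, 22, 20]
12: 0x2b (blk 10, set 2) → L1-HIT  vc=[24, 22, 20]

OUTCOME = L1-HIT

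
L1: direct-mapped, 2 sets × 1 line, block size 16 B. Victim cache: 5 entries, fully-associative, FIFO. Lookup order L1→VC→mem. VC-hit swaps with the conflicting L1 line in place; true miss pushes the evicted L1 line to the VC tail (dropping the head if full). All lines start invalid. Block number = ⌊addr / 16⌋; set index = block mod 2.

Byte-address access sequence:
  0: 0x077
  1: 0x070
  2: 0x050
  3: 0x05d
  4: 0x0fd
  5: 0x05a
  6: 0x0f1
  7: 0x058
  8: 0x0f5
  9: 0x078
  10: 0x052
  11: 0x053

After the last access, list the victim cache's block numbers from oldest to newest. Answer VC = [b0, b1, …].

#0 0x77→b7/s1 MISS; vc=[]
#1 0x70→b7/s1 L1-HIT; vc=[]
#2 0x50→b5/s1 MISS; vc=[7]
#3 0x5d→b5/s1 L1-HIT; vc=[7]
#4 0xfd→b15/s1 MISS; vc=[7,5]
#5 0x5a→b5/s1 VC-HIT; vc=[7,15]
#6 0xf1→b15/s1 VC-HIT; vc=[7,5]
#7 0x58→b5/s1 VC-HIT; vc=[7,15]
#8 0xf5→b15/s1 VC-HIT; vc=[7,5]
#9 0x78→b7/s1 VC-HIT; vc=[15,5]
#10 0x52→b5/s1 VC-HIT; vc=[15,7]
#11 0x53→b5/s1 L1-HIT; vc=[15,7]

VC = [15, 7]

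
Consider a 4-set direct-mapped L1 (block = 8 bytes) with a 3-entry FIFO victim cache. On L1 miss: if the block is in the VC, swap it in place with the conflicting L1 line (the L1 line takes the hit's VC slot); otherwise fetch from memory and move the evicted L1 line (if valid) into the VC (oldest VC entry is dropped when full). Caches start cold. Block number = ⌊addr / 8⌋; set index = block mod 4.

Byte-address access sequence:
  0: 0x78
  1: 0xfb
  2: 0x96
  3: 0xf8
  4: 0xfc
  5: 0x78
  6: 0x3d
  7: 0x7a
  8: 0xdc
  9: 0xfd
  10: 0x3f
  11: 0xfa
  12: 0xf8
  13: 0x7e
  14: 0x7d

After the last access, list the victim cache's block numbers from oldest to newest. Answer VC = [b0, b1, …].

VC = [27, 7, 31]

0: 0x78 (blk 15, set 3) → MISS  vc=[]
1: 0xfb (blk 31, set 3) → MISS  vc=[15]
2: 0x96 (blk 18, set 2) → MISS  vc=[15]
3: 0xf8 (blk 31, set 3) → L1-HIT  vc=[15]
4: 0xfc (blk 31, set 3) → L1-HIT  vc=[15]
5: 0x78 (blk 15, set 3) → VC-HIT  vc=[31]
6: 0x3d (blk 7, set 3) → MISS  vc=[31, 15]
7: 0x7a (blk 15, set 3) → VC-HIT  vc=[31, 7]
8: 0xdc (blk 27, set 3) → MISS  vc=[31, 7, 15]
9: 0xfd (blk 31, set 3) → VC-HIT  vc=[27, 7, 15]
10: 0x3f (blk 7, set 3) → VC-HIT  vc=[27, 31, 15]
11: 0xfa (blk 31, set 3) → VC-HIT  vc=[27, 7, 15]
12: 0xf8 (blk 31, set 3) → L1-HIT  vc=[27, 7, 15]
13: 0x7e (blk 15, set 3) → VC-HIT  vc=[27, 7, 31]
14: 0x7d (blk 15, set 3) → L1-HIT  vc=[27, 7, 31]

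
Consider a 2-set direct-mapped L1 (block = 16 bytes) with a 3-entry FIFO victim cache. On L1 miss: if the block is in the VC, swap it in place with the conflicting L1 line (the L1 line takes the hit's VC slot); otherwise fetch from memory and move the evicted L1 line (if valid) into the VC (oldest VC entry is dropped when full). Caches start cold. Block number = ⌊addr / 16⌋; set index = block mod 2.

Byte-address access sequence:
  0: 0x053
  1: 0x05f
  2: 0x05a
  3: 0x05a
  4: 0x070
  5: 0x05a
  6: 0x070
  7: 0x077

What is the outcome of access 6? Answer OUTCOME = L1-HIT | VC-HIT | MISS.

  [0] addr=0x53 blk=5 s=1: MISS | VC []
  [1] addr=0x5f blk=5 s=1: L1-HIT | VC []
  [2] addr=0x5a blk=5 s=1: L1-HIT | VC []
  [3] addr=0x5a blk=5 s=1: L1-HIT | VC []
  [4] addr=0x70 blk=7 s=1: MISS | VC [5]
  [5] addr=0x5a blk=5 s=1: VC-HIT | VC [7]
  [6] addr=0x70 blk=7 s=1: VC-HIT | VC [5]
  [7] addr=0x77 blk=7 s=1: L1-HIT | VC [5]

OUTCOME = VC-HIT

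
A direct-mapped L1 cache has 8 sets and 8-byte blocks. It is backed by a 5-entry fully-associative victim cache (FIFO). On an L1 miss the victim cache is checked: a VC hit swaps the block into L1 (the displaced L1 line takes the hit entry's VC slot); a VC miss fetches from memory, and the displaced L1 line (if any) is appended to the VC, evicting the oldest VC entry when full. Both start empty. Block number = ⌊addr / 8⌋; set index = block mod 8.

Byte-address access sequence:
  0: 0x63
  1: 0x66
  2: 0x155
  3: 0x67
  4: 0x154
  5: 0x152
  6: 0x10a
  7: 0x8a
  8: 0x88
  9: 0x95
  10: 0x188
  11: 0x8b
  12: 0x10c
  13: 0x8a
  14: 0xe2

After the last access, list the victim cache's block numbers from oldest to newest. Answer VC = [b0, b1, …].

VC = [33, 42, 49, 12]

0: 0x63 (blk 12, set 4) → MISS  vc=[]
1: 0x66 (blk 12, set 4) → L1-HIT  vc=[]
2: 0x155 (blk 42, set 2) → MISS  vc=[]
3: 0x67 (blk 12, set 4) → L1-HIT  vc=[]
4: 0x154 (blk 42, set 2) → L1-HIT  vc=[]
5: 0x152 (blk 42, set 2) → L1-HIT  vc=[]
6: 0x10a (blk 33, set 1) → MISS  vc=[]
7: 0x8a (blk 17, set 1) → MISS  vc=[33]
8: 0x88 (blk 17, set 1) → L1-HIT  vc=[33]
9: 0x95 (blk 18, set 2) → MISS  vc=[33, 42]
10: 0x188 (blk 49, set 1) → MISS  vc=[33, 42, 17]
11: 0x8b (blk 17, set 1) → VC-HIT  vc=[33, 42, 49]
12: 0x10c (blk 33, set 1) → VC-HIT  vc=[17, 42, 49]
13: 0x8a (blk 17, set 1) → VC-HIT  vc=[33, 42, 49]
14: 0xe2 (blk 28, set 4) → MISS  vc=[33, 42, 49, 12]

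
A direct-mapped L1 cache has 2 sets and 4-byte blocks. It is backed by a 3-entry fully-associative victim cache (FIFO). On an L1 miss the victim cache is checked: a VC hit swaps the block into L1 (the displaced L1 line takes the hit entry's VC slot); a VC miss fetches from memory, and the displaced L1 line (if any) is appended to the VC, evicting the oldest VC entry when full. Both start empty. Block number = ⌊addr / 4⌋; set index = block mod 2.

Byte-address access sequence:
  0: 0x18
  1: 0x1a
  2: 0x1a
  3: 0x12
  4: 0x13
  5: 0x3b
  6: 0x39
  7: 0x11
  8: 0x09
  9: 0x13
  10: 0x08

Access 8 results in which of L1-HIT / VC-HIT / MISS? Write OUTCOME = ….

OUTCOME = MISS

  [0] addr=0x18 blk=6 s=0: MISS | VC []
  [1] addr=0x1a blk=6 s=0: L1-HIT | VC []
  [2] addr=0x1a blk=6 s=0: L1-HIT | VC []
  [3] addr=0x12 blk=4 s=0: MISS | VC [6]
  [4] addr=0x13 blk=4 s=0: L1-HIT | VC [6]
  [5] addr=0x3b blk=14 s=0: MISS | VC [6, 4]
  [6] addr=0x39 blk=14 s=0: L1-HIT | VC [6, 4]
  [7] addr=0x11 blk=4 s=0: VC-HIT | VC [6, 14]
  [8] addr=0x9 blk=2 s=0: MISS | VC [6, 14, 4]
  [9] addr=0x13 blk=4 s=0: VC-HIT | VC [6, 14, 2]
  [10] addr=0x8 blk=2 s=0: VC-HIT | VC [6, 14, 4]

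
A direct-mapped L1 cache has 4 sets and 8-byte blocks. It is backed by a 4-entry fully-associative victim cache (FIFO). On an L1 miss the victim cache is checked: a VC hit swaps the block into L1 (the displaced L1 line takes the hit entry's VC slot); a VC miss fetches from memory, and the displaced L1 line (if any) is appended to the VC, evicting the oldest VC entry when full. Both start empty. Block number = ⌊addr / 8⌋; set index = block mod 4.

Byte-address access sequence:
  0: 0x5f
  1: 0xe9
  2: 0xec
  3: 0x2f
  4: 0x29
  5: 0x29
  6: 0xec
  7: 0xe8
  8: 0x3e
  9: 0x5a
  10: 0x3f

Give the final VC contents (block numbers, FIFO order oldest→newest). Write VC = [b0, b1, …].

  [0] addr=0x5f blk=11 s=3: MISS | VC []
  [1] addr=0xe9 blk=29 s=1: MISS | VC []
  [2] addr=0xec blk=29 s=1: L1-HIT | VC []
  [3] addr=0x2f blk=5 s=1: MISS | VC [29]
  [4] addr=0x29 blk=5 s=1: L1-HIT | VC [29]
  [5] addr=0x29 blk=5 s=1: L1-HIT | VC [29]
  [6] addr=0xec blk=29 s=1: VC-HIT | VC [5]
  [7] addr=0xe8 blk=29 s=1: L1-HIT | VC [5]
  [8] addr=0x3e blk=7 s=3: MISS | VC [5, 11]
  [9] addr=0x5a blk=11 s=3: VC-HIT | VC [5, 7]
  [10] addr=0x3f blk=7 s=3: VC-HIT | VC [5, 11]

VC = [5, 11]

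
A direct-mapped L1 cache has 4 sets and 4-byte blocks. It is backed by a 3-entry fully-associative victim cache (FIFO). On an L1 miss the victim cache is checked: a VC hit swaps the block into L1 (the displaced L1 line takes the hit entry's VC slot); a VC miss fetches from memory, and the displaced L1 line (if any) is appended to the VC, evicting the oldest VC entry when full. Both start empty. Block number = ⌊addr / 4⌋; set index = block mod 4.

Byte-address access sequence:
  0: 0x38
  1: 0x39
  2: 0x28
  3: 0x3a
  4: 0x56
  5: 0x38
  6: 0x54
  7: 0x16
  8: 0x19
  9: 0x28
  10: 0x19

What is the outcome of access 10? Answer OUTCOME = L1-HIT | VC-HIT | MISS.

OUTCOME = VC-HIT

#0 0x38→b14/s2 MISS; vc=[]
#1 0x39→b14/s2 L1-HIT; vc=[]
#2 0x28→b10/s2 MISS; vc=[14]
#3 0x3a→b14/s2 VC-HIT; vc=[10]
#4 0x56→b21/s1 MISS; vc=[10]
#5 0x38→b14/s2 L1-HIT; vc=[10]
#6 0x54→b21/s1 L1-HIT; vc=[10]
#7 0x16→b5/s1 MISS; vc=[10,21]
#8 0x19→b6/s2 MISS; vc=[10,21,14]
#9 0x28→b10/s2 VC-HIT; vc=[6,21,14]
#10 0x19→b6/s2 VC-HIT; vc=[10,21,14]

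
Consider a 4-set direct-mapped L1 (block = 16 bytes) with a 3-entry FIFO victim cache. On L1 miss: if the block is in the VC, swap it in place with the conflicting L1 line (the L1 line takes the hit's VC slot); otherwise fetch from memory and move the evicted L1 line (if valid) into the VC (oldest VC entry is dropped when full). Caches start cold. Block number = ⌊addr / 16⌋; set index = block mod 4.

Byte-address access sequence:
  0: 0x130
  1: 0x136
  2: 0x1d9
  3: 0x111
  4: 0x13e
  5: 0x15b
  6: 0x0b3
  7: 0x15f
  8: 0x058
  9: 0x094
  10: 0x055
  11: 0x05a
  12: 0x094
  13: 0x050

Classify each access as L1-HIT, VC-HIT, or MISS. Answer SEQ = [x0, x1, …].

SEQ = [MISS, L1-HIT, MISS, MISS, L1-HIT, MISS, MISS, L1-HIT, MISS, MISS, VC-HIT, L1-HIT, VC-HIT, VC-HIT]

#0 0x130→b19/s3 MISS; vc=[]
#1 0x136→b19/s3 L1-HIT; vc=[]
#2 0x1d9→b29/s1 MISS; vc=[]
#3 0x111→b17/s1 MISS; vc=[29]
#4 0x13e→b19/s3 L1-HIT; vc=[29]
#5 0x15b→b21/s1 MISS; vc=[29,17]
#6 0xb3→b11/s3 MISS; vc=[29,17,19]
#7 0x15f→b21/s1 L1-HIT; vc=[29,17,19]
#8 0x58→b5/s1 MISS; vc=[17,19,21]
#9 0x94→b9/s1 MISS; vc=[19,21,5]
#10 0x55→b5/s1 VC-HIT; vc=[19,21,9]
#11 0x5a→b5/s1 L1-HIT; vc=[19,21,9]
#12 0x94→b9/s1 VC-HIT; vc=[19,21,5]
#13 0x50→b5/s1 VC-HIT; vc=[19,21,9]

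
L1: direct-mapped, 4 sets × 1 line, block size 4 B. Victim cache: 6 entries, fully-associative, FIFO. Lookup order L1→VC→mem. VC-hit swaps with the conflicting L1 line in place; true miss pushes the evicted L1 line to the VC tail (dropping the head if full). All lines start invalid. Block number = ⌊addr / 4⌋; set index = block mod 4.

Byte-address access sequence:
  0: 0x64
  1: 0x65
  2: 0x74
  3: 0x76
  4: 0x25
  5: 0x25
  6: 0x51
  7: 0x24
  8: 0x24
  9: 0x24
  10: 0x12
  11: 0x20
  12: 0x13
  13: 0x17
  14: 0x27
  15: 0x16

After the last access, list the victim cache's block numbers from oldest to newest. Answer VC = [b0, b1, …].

VC = [25, 29, 20, 8, 9]

  [0] addr=0x64 blk=25 s=1: MISS | VC []
  [1] addr=0x65 blk=25 s=1: L1-HIT | VC []
  [2] addr=0x74 blk=29 s=1: MISS | VC [25]
  [3] addr=0x76 blk=29 s=1: L1-HIT | VC [25]
  [4] addr=0x25 blk=9 s=1: MISS | VC [25, 29]
  [5] addr=0x25 blk=9 s=1: L1-HIT | VC [25, 29]
  [6] addr=0x51 blk=20 s=0: MISS | VC [25, 29]
  [7] addr=0x24 blk=9 s=1: L1-HIT | VC [25, 29]
  [8] addr=0x24 blk=9 s=1: L1-HIT | VC [25, 29]
  [9] addr=0x24 blk=9 s=1: L1-HIT | VC [25, 29]
  [10] addr=0x12 blk=4 s=0: MISS | VC [25, 29, 20]
  [11] addr=0x20 blk=8 s=0: MISS | VC [25, 29, 20, 4]
  [12] addr=0x13 blk=4 s=0: VC-HIT | VC [25, 29, 20, 8]
  [13] addr=0x17 blk=5 s=1: MISS | VC [25, 29, 20, 8, 9]
  [14] addr=0x27 blk=9 s=1: VC-HIT | VC [25, 29, 20, 8, 5]
  [15] addr=0x16 blk=5 s=1: VC-HIT | VC [25, 29, 20, 8, 9]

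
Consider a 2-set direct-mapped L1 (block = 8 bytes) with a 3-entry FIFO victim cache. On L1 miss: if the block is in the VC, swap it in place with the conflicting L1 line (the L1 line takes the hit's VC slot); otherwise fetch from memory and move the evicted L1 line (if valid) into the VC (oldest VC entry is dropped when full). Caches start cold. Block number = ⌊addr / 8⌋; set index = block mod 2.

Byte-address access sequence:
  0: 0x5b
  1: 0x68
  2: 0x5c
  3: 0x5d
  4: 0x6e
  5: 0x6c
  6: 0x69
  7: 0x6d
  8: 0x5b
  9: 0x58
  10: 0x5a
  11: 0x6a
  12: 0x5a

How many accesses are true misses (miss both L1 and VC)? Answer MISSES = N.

MISSES = 2

0: 0x5b (blk 11, set 1) → MISS  vc=[]
1: 0x68 (blk 13, set 1) → MISS  vc=[11]
2: 0x5c (blk 11, set 1) → VC-HIT  vc=[13]
3: 0x5d (blk 11, set 1) → L1-HIT  vc=[13]
4: 0x6e (blk 13, set 1) → VC-HIT  vc=[11]
5: 0x6c (blk 13, set 1) → L1-HIT  vc=[11]
6: 0x69 (blk 13, set 1) → L1-HIT  vc=[11]
7: 0x6d (blk 13, set 1) → L1-HIT  vc=[11]
8: 0x5b (blk 11, set 1) → VC-HIT  vc=[13]
9: 0x58 (blk 11, set 1) → L1-HIT  vc=[13]
10: 0x5a (blk 11, set 1) → L1-HIT  vc=[13]
11: 0x6a (blk 13, set 1) → VC-HIT  vc=[11]
12: 0x5a (blk 11, set 1) → VC-HIT  vc=[13]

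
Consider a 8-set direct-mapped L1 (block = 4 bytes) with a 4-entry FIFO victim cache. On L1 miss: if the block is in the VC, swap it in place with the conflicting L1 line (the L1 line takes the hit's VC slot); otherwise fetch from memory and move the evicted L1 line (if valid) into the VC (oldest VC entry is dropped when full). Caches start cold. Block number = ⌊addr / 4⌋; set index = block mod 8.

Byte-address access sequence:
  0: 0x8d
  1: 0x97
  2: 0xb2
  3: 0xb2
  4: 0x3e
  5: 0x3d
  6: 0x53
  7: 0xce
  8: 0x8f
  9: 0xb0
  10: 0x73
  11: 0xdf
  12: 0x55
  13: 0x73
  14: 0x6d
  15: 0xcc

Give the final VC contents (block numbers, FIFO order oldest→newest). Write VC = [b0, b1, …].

0: 0x8d (blk 35, set 3) → MISS  vc=[]
1: 0x97 (blk 37, set 5) → MISS  vc=[]
2: 0xb2 (blk 44, set 4) → MISS  vc=[]
3: 0xb2 (blk 44, set 4) → L1-HIT  vc=[]
4: 0x3e (blk 15, set 7) → MISS  vc=[]
5: 0x3d (blk 15, set 7) → L1-HIT  vc=[]
6: 0x53 (blk 20, set 4) → MISS  vc=[44]
7: 0xce (blk 51, set 3) → MISS  vc=[44, 35]
8: 0x8f (blk 35, set 3) → VC-HIT  vc=[44, 51]
9: 0xb0 (blk 44, set 4) → VC-HIT  vc=[20, 51]
10: 0x73 (blk 28, set 4) → MISS  vc=[20, 51, 44]
11: 0xdf (blk 55, set 7) → MISS  vc=[20, 51, 44, 15]
12: 0x55 (blk 21, set 5) → MISS  vc=[51, 44, 15, 37]
13: 0x73 (blk 28, set 4) → L1-HIT  vc=[51, 44, 15, 37]
14: 0x6d (blk 27, set 3) → MISS  vc=[44, 15, 37, 35]
15: 0xcc (blk 51, set 3) → MISS  vc=[15, 37, 35, 27]

VC = [15, 37, 35, 27]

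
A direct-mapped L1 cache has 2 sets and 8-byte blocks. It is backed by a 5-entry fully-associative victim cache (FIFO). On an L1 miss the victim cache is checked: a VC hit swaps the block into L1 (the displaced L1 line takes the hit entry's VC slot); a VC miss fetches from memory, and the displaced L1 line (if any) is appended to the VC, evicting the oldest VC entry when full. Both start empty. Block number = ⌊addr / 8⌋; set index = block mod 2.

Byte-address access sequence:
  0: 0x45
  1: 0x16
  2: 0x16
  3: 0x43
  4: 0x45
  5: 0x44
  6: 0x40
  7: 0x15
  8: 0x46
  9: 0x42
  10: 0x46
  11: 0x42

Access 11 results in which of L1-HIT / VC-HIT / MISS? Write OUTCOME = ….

#0 0x45→b8/s0 MISS; vc=[]
#1 0x16→b2/s0 MISS; vc=[8]
#2 0x16→b2/s0 L1-HIT; vc=[8]
#3 0x43→b8/s0 VC-HIT; vc=[2]
#4 0x45→b8/s0 L1-HIT; vc=[2]
#5 0x44→b8/s0 L1-HIT; vc=[2]
#6 0x40→b8/s0 L1-HIT; vc=[2]
#7 0x15→b2/s0 VC-HIT; vc=[8]
#8 0x46→b8/s0 VC-HIT; vc=[2]
#9 0x42→b8/s0 L1-HIT; vc=[2]
#10 0x46→b8/s0 L1-HIT; vc=[2]
#11 0x42→b8/s0 L1-HIT; vc=[2]

OUTCOME = L1-HIT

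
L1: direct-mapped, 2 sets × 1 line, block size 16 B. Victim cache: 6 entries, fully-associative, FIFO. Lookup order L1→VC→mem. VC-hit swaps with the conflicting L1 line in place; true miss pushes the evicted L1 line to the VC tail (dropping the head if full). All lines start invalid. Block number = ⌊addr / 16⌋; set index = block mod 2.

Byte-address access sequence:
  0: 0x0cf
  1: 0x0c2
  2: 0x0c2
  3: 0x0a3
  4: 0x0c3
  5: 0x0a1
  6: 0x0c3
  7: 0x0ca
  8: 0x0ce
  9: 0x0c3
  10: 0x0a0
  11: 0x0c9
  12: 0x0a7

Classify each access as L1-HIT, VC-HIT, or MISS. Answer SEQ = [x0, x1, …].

SEQ = [MISS, L1-HIT, L1-HIT, MISS, VC-HIT, VC-HIT, VC-HIT, L1-HIT, L1-HIT, L1-HIT, VC-HIT, VC-HIT, VC-HIT]

  [0] addr=0xcf blk=12 s=0: MISS | VC []
  [1] addr=0xc2 blk=12 s=0: L1-HIT | VC []
  [2] addr=0xc2 blk=12 s=0: L1-HIT | VC []
  [3] addr=0xa3 blk=10 s=0: MISS | VC [12]
  [4] addr=0xc3 blk=12 s=0: VC-HIT | VC [10]
  [5] addr=0xa1 blk=10 s=0: VC-HIT | VC [12]
  [6] addr=0xc3 blk=12 s=0: VC-HIT | VC [10]
  [7] addr=0xca blk=12 s=0: L1-HIT | VC [10]
  [8] addr=0xce blk=12 s=0: L1-HIT | VC [10]
  [9] addr=0xc3 blk=12 s=0: L1-HIT | VC [10]
  [10] addr=0xa0 blk=10 s=0: VC-HIT | VC [12]
  [11] addr=0xc9 blk=12 s=0: VC-HIT | VC [10]
  [12] addr=0xa7 blk=10 s=0: VC-HIT | VC [12]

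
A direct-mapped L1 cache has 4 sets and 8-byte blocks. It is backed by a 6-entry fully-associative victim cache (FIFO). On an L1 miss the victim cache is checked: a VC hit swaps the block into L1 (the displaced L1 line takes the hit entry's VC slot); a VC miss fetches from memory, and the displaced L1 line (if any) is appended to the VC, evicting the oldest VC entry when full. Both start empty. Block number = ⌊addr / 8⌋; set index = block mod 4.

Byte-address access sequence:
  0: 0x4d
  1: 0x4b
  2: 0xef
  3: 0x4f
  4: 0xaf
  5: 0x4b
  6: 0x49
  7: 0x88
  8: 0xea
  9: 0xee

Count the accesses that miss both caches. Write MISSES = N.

MISSES = 4

  [0] addr=0x4d blk=9 s=1: MISS | VC []
  [1] addr=0x4b blk=9 s=1: L1-HIT | VC []
  [2] addr=0xef blk=29 s=1: MISS | VC [9]
  [3] addr=0x4f blk=9 s=1: VC-HIT | VC [29]
  [4] addr=0xaf blk=21 s=1: MISS | VC [29, 9]
  [5] addr=0x4b blk=9 s=1: VC-HIT | VC [29, 21]
  [6] addr=0x49 blk=9 s=1: L1-HIT | VC [29, 21]
  [7] addr=0x88 blk=17 s=1: MISS | VC [29, 21, 9]
  [8] addr=0xea blk=29 s=1: VC-HIT | VC [17, 21, 9]
  [9] addr=0xee blk=29 s=1: L1-HIT | VC [17, 21, 9]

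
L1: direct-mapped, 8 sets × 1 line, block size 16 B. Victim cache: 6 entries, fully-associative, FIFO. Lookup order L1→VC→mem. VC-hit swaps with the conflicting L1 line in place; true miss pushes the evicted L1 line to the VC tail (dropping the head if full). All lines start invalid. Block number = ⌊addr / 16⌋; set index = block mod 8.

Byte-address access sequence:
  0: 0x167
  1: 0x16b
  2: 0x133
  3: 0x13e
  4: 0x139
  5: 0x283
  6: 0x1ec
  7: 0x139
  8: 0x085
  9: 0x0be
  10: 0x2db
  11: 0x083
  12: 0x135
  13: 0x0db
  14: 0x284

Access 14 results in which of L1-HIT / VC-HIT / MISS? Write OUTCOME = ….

0: 0x167 (blk 22, set 6) → MISS  vc=[]
1: 0x16b (blk 22, set 6) → L1-HIT  vc=[]
2: 0x133 (blk 19, set 3) → MISS  vc=[]
3: 0x13e (blk 19, set 3) → L1-HIT  vc=[]
4: 0x139 (blk 19, set 3) → L1-HIT  vc=[]
5: 0x283 (blk 40, set 0) → MISS  vc=[]
6: 0x1ec (blk 30, set 6) → MISS  vc=[22]
7: 0x139 (blk 19, set 3) → L1-HIT  vc=[22]
8: 0x85 (blk 8, set 0) → MISS  vc=[22, 40]
9: 0xbe (blk 11, set 3) → MISS  vc=[22, 40, 19]
10: 0x2db (blk 45, set 5) → MISS  vc=[22, 40, 19]
11: 0x83 (blk 8, set 0) → L1-HIT  vc=[22, 40, 19]
12: 0x135 (blk 19, set 3) → VC-HIT  vc=[22, 40, 11]
13: 0xdb (blk 13, set 5) → MISS  vc=[22, 40, 11, 45]
14: 0x284 (blk 40, set 0) → VC-HIT  vc=[22, 8, 11, 45]

OUTCOME = VC-HIT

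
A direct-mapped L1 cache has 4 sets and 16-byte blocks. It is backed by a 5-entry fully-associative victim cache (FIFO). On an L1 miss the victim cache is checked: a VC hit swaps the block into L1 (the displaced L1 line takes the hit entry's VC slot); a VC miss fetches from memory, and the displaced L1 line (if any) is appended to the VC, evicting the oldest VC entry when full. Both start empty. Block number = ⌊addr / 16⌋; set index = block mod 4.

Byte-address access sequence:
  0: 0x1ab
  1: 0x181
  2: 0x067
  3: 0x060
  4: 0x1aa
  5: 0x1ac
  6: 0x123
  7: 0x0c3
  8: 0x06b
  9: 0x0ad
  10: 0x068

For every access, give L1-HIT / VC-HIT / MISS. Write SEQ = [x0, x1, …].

0: 0x1ab (blk 26, set 2) → MISS  vc=[]
1: 0x181 (blk 24, set 0) → MISS  vc=[]
2: 0x67 (blk 6, set 2) → MISS  vc=[26]
3: 0x60 (blk 6, set 2) → L1-HIT  vc=[26]
4: 0x1aa (blk 26, set 2) → VC-HIT  vc=[6]
5: 0x1ac (blk 26, set 2) → L1-HIT  vc=[6]
6: 0x123 (blk 18, set 2) → MISS  vc=[6, 26]
7: 0xc3 (blk 12, set 0) → MISS  vc=[6, 26, 24]
8: 0x6b (blk 6, set 2) → VC-HIT  vc=[18, 26, 24]
9: 0xad (blk 10, set 2) → MISS  vc=[18, 26, 24, 6]
10: 0x68 (blk 6, set 2) → VC-HIT  vc=[18, 26, 24, 10]

SEQ = [MISS, MISS, MISS, L1-HIT, VC-HIT, L1-HIT, MISS, MISS, VC-HIT, MISS, VC-HIT]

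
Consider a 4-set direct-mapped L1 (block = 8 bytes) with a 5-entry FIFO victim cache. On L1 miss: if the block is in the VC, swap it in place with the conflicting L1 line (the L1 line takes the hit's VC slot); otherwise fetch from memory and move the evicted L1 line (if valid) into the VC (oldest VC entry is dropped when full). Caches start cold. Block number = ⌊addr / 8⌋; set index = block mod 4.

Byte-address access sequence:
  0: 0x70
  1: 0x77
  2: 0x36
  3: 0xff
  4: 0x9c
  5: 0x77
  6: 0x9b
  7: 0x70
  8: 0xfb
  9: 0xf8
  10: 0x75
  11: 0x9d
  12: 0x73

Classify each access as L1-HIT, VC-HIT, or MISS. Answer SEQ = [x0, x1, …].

SEQ = [MISS, L1-HIT, MISS, MISS, MISS, VC-HIT, L1-HIT, L1-HIT, VC-HIT, L1-HIT, L1-HIT, VC-HIT, L1-HIT]

#0 0x70→b14/s2 MISS; vc=[]
#1 0x77→b14/s2 L1-HIT; vc=[]
#2 0x36→b6/s2 MISS; vc=[14]
#3 0xff→b31/s3 MISS; vc=[14]
#4 0x9c→b19/s3 MISS; vc=[14,31]
#5 0x77→b14/s2 VC-HIT; vc=[6,31]
#6 0x9b→b19/s3 L1-HIT; vc=[6,31]
#7 0x70→b14/s2 L1-HIT; vc=[6,31]
#8 0xfb→b31/s3 VC-HIT; vc=[6,19]
#9 0xf8→b31/s3 L1-HIT; vc=[6,19]
#10 0x75→b14/s2 L1-HIT; vc=[6,19]
#11 0x9d→b19/s3 VC-HIT; vc=[6,31]
#12 0x73→b14/s2 L1-HIT; vc=[6,31]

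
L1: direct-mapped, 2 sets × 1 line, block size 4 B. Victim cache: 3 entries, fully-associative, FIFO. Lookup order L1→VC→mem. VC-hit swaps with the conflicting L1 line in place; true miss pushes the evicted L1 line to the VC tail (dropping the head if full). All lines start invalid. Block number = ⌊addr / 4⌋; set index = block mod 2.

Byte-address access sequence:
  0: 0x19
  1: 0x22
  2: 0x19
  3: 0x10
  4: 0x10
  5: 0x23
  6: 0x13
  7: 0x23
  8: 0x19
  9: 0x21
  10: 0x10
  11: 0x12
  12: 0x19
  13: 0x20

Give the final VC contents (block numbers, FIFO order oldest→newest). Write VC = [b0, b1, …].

#0 0x19→b6/s0 MISS; vc=[]
#1 0x22→b8/s0 MISS; vc=[6]
#2 0x19→b6/s0 VC-HIT; vc=[8]
#3 0x10→b4/s0 MISS; vc=[8,6]
#4 0x10→b4/s0 L1-HIT; vc=[8,6]
#5 0x23→b8/s0 VC-HIT; vc=[4,6]
#6 0x13→b4/s0 VC-HIT; vc=[8,6]
#7 0x23→b8/s0 VC-HIT; vc=[4,6]
#8 0x19→b6/s0 VC-HIT; vc=[4,8]
#9 0x21→b8/s0 VC-HIT; vc=[4,6]
#10 0x10→b4/s0 VC-HIT; vc=[8,6]
#11 0x12→b4/s0 L1-HIT; vc=[8,6]
#12 0x19→b6/s0 VC-HIT; vc=[8,4]
#13 0x20→b8/s0 VC-HIT; vc=[6,4]

VC = [6, 4]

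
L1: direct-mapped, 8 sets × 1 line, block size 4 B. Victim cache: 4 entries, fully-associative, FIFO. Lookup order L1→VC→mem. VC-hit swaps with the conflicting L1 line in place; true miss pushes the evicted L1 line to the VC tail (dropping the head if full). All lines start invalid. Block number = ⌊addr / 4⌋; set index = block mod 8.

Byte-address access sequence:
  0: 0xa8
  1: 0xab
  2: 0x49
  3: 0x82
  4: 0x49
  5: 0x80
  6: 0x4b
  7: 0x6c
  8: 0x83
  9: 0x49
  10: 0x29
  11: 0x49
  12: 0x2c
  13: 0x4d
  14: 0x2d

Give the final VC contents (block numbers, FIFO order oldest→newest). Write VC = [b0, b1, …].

0: 0xa8 (blk 42, set 2) → MISS  vc=[]
1: 0xab (blk 42, set 2) → L1-HIT  vc=[]
2: 0x49 (blk 18, set 2) → MISS  vc=[42]
3: 0x82 (blk 32, set 0) → MISS  vc=[42]
4: 0x49 (blk 18, set 2) → L1-HIT  vc=[42]
5: 0x80 (blk 32, set 0) → L1-HIT  vc=[42]
6: 0x4b (blk 18, set 2) → L1-HIT  vc=[42]
7: 0x6c (blk 27, set 3) → MISS  vc=[42]
8: 0x83 (blk 32, set 0) → L1-HIT  vc=[42]
9: 0x49 (blk 18, set 2) → L1-HIT  vc=[42]
10: 0x29 (blk 10, set 2) → MISS  vc=[42, 18]
11: 0x49 (blk 18, set 2) → VC-HIT  vc=[42, 10]
12: 0x2c (blk 11, set 3) → MISS  vc=[42, 10, 27]
13: 0x4d (blk 19, set 3) → MISS  vc=[42, 10, 27, 11]
14: 0x2d (blk 11, set 3) → VC-HIT  vc=[42, 10, 27, 19]

VC = [42, 10, 27, 19]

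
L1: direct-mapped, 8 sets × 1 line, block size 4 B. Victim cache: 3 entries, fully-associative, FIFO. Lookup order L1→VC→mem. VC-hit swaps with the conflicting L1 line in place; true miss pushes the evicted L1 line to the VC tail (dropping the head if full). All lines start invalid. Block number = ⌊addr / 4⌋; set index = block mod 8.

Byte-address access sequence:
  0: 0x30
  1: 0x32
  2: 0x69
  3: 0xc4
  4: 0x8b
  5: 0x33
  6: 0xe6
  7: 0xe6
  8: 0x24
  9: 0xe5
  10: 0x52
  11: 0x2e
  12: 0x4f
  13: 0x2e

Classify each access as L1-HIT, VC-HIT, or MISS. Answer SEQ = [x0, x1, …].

  [0] addr=0x30 blk=12 s=4: MISS | VC []
  [1] addr=0x32 blk=12 s=4: L1-HIT | VC []
  [2] addr=0x69 blk=26 s=2: MISS | VC []
  [3] addr=0xc4 blk=49 s=1: MISS | VC []
  [4] addr=0x8b blk=34 s=2: MISS | VC [26]
  [5] addr=0x33 blk=12 s=4: L1-HIT | VC [26]
  [6] addr=0xe6 blk=57 s=1: MISS | VC [26, 49]
  [7] addr=0xe6 blk=57 s=1: L1-HIT | VC [26, 49]
  [8] addr=0x24 blk=9 s=1: MISS | VC [26, 49, 57]
  [9] addr=0xe5 blk=57 s=1: VC-HIT | VC [26, 49, 9]
  [10] addr=0x52 blk=20 s=4: MISS | VC [49, 9, 12]
  [11] addr=0x2e blk=11 s=3: MISS | VC [49, 9, 12]
  [12] addr=0x4f blk=19 s=3: MISS | VC [9, 12, 11]
  [13] addr=0x2e blk=11 s=3: VC-HIT | VC [9, 12, 19]

SEQ = [MISS, L1-HIT, MISS, MISS, MISS, L1-HIT, MISS, L1-HIT, MISS, VC-HIT, MISS, MISS, MISS, VC-HIT]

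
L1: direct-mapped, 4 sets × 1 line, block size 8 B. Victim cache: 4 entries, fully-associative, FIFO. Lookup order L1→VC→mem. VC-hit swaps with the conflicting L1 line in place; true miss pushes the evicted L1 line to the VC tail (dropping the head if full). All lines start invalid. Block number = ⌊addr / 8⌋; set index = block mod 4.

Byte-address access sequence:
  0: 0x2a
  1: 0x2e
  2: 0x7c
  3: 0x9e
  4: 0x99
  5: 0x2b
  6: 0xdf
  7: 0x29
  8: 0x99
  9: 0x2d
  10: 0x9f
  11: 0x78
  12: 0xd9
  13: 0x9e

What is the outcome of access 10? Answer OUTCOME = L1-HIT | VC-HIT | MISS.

OUTCOME = L1-HIT

0: 0x2a (blk 5, set 1) → MISS  vc=[]
1: 0x2e (blk 5, set 1) → L1-HIT  vc=[]
2: 0x7c (blk 15, set 3) → MISS  vc=[]
3: 0x9e (blk 19, set 3) → MISS  vc=[15]
4: 0x99 (blk 19, set 3) → L1-HIT  vc=[15]
5: 0x2b (blk 5, set 1) → L1-HIT  vc=[15]
6: 0xdf (blk 27, set 3) → MISS  vc=[15, 19]
7: 0x29 (blk 5, set 1) → L1-HIT  vc=[15, 19]
8: 0x99 (blk 19, set 3) → VC-HIT  vc=[15, 27]
9: 0x2d (blk 5, set 1) → L1-HIT  vc=[15, 27]
10: 0x9f (blk 19, set 3) → L1-HIT  vc=[15, 27]
11: 0x78 (blk 15, set 3) → VC-HIT  vc=[19, 27]
12: 0xd9 (blk 27, set 3) → VC-HIT  vc=[19, 15]
13: 0x9e (blk 19, set 3) → VC-HIT  vc=[27, 15]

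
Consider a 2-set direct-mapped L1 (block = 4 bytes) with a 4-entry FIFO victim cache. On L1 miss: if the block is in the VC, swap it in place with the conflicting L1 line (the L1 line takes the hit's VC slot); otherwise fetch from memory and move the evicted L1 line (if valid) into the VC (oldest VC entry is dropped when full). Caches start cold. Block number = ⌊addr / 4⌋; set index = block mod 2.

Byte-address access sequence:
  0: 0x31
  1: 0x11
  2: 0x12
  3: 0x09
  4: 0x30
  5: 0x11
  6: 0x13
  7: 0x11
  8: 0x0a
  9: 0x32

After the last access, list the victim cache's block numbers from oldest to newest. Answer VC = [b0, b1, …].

VC = [4, 2]

  [0] addr=0x31 blk=12 s=0: MISS | VC []
  [1] addr=0x11 blk=4 s=0: MISS | VC [12]
  [2] addr=0x12 blk=4 s=0: L1-HIT | VC [12]
  [3] addr=0x9 blk=2 s=0: MISS | VC [12, 4]
  [4] addr=0x30 blk=12 s=0: VC-HIT | VC [2, 4]
  [5] addr=0x11 blk=4 s=0: VC-HIT | VC [2, 12]
  [6] addr=0x13 blk=4 s=0: L1-HIT | VC [2, 12]
  [7] addr=0x11 blk=4 s=0: L1-HIT | VC [2, 12]
  [8] addr=0xa blk=2 s=0: VC-HIT | VC [4, 12]
  [9] addr=0x32 blk=12 s=0: VC-HIT | VC [4, 2]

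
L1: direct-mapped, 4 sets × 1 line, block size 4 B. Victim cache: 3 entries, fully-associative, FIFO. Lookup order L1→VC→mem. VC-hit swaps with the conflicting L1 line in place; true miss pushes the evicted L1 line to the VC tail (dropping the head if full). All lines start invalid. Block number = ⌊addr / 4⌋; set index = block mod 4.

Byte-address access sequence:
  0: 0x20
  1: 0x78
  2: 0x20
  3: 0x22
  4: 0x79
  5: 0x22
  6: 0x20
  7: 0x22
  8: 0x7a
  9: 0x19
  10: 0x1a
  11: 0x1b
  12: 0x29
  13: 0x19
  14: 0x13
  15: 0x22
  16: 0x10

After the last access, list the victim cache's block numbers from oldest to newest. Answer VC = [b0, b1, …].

VC = [30, 10, 8]

#0 0x20→b8/s0 MISS; vc=[]
#1 0x78→b30/s2 MISS; vc=[]
#2 0x20→b8/s0 L1-HIT; vc=[]
#3 0x22→b8/s0 L1-HIT; vc=[]
#4 0x79→b30/s2 L1-HIT; vc=[]
#5 0x22→b8/s0 L1-HIT; vc=[]
#6 0x20→b8/s0 L1-HIT; vc=[]
#7 0x22→b8/s0 L1-HIT; vc=[]
#8 0x7a→b30/s2 L1-HIT; vc=[]
#9 0x19→b6/s2 MISS; vc=[30]
#10 0x1a→b6/s2 L1-HIT; vc=[30]
#11 0x1b→b6/s2 L1-HIT; vc=[30]
#12 0x29→b10/s2 MISS; vc=[30,6]
#13 0x19→b6/s2 VC-HIT; vc=[30,10]
#14 0x13→b4/s0 MISS; vc=[30,10,8]
#15 0x22→b8/s0 VC-HIT; vc=[30,10,4]
#16 0x10→b4/s0 VC-HIT; vc=[30,10,8]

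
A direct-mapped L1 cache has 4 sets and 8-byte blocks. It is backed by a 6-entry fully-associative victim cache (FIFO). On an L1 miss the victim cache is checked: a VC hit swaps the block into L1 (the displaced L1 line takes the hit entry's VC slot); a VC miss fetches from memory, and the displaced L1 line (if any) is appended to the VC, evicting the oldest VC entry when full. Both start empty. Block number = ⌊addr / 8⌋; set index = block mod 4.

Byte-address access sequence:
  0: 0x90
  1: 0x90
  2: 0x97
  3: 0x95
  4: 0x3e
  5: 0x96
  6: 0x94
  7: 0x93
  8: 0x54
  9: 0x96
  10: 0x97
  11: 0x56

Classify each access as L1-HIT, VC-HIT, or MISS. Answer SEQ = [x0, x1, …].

#0 0x90→b18/s2 MISS; vc=[]
#1 0x90→b18/s2 L1-HIT; vc=[]
#2 0x97→b18/s2 L1-HIT; vc=[]
#3 0x95→b18/s2 L1-HIT; vc=[]
#4 0x3e→b7/s3 MISS; vc=[]
#5 0x96→b18/s2 L1-HIT; vc=[]
#6 0x94→b18/s2 L1-HIT; vc=[]
#7 0x93→b18/s2 L1-HIT; vc=[]
#8 0x54→b10/s2 MISS; vc=[18]
#9 0x96→b18/s2 VC-HIT; vc=[10]
#10 0x97→b18/s2 L1-HIT; vc=[10]
#11 0x56→b10/s2 VC-HIT; vc=[18]

SEQ = [MISS, L1-HIT, L1-HIT, L1-HIT, MISS, L1-HIT, L1-HIT, L1-HIT, MISS, VC-HIT, L1-HIT, VC-HIT]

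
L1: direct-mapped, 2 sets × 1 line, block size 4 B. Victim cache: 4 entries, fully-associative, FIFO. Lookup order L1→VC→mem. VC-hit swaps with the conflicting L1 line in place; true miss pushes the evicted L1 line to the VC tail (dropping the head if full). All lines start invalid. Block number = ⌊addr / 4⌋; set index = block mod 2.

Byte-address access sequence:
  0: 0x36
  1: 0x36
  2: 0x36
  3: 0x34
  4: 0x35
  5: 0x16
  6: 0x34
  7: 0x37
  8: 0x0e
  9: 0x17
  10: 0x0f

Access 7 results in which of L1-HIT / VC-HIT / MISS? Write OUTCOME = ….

OUTCOME = L1-HIT

#0 0x36→b13/s1 MISS; vc=[]
#1 0x36→b13/s1 L1-HIT; vc=[]
#2 0x36→b13/s1 L1-HIT; vc=[]
#3 0x34→b13/s1 L1-HIT; vc=[]
#4 0x35→b13/s1 L1-HIT; vc=[]
#5 0x16→b5/s1 MISS; vc=[13]
#6 0x34→b13/s1 VC-HIT; vc=[5]
#7 0x37→b13/s1 L1-HIT; vc=[5]
#8 0xe→b3/s1 MISS; vc=[5,13]
#9 0x17→b5/s1 VC-HIT; vc=[3,13]
#10 0xf→b3/s1 VC-HIT; vc=[5,13]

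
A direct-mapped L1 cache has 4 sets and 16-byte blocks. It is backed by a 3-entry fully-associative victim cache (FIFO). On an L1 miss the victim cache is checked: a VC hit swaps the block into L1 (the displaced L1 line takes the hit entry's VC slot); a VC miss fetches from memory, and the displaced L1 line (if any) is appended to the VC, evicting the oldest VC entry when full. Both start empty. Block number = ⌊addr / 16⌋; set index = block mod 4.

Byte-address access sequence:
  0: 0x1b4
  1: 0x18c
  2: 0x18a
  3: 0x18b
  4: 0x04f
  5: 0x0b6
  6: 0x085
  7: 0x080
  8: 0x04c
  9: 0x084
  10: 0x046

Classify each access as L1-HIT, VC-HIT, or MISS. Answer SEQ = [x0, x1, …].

SEQ = [MISS, MISS, L1-HIT, L1-HIT, MISS, MISS, MISS, L1-HIT, VC-HIT, VC-HIT, VC-HIT]

  [0] addr=0x1b4 blk=27 s=3: MISS | VC []
  [1] addr=0x18c blk=24 s=0: MISS | VC []
  [2] addr=0x18a blk=24 s=0: L1-HIT | VC []
  [3] addr=0x18b blk=24 s=0: L1-HIT | VC []
  [4] addr=0x4f blk=4 s=0: MISS | VC [24]
  [5] addr=0xb6 blk=11 s=3: MISS | VC [24, 27]
  [6] addr=0x85 blk=8 s=0: MISS | VC [24, 27, 4]
  [7] addr=0x80 blk=8 s=0: L1-HIT | VC [24, 27, 4]
  [8] addr=0x4c blk=4 s=0: VC-HIT | VC [24, 27, 8]
  [9] addr=0x84 blk=8 s=0: VC-HIT | VC [24, 27, 4]
  [10] addr=0x46 blk=4 s=0: VC-HIT | VC [24, 27, 8]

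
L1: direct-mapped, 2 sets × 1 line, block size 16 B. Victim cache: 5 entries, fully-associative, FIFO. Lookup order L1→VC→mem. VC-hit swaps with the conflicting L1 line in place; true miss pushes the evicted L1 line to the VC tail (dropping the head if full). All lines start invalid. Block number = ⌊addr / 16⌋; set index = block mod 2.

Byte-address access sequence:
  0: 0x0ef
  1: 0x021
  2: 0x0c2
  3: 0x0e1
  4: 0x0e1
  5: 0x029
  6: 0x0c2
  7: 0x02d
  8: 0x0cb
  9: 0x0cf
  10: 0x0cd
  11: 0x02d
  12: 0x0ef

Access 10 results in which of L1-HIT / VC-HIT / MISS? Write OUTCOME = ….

#0 0xef→b14/s0 MISS; vc=[]
#1 0x21→b2/s0 MISS; vc=[14]
#2 0xc2→b12/s0 MISS; vc=[14,2]
#3 0xe1→b14/s0 VC-HIT; vc=[12,2]
#4 0xe1→b14/s0 L1-HIT; vc=[12,2]
#5 0x29→b2/s0 VC-HIT; vc=[12,14]
#6 0xc2→b12/s0 VC-HIT; vc=[2,14]
#7 0x2d→b2/s0 VC-HIT; vc=[12,14]
#8 0xcb→b12/s0 VC-HIT; vc=[2,14]
#9 0xcf→b12/s0 L1-HIT; vc=[2,14]
#10 0xcd→b12/s0 L1-HIT; vc=[2,14]
#11 0x2d→b2/s0 VC-HIT; vc=[12,14]
#12 0xef→b14/s0 VC-HIT; vc=[12,2]

OUTCOME = L1-HIT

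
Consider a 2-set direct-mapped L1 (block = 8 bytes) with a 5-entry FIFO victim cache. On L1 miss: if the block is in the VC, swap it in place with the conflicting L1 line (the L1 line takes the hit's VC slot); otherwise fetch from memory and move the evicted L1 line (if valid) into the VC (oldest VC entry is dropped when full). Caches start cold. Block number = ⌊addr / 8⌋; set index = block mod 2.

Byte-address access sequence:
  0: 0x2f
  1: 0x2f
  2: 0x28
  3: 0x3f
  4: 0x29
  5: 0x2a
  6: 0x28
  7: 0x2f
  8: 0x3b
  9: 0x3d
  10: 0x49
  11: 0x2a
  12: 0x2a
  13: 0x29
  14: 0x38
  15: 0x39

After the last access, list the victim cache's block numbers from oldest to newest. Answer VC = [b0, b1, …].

#0 0x2f→b5/s1 MISS; vc=[]
#1 0x2f→b5/s1 L1-HIT; vc=[]
#2 0x28→b5/s1 L1-HIT; vc=[]
#3 0x3f→b7/s1 MISS; vc=[5]
#4 0x29→b5/s1 VC-HIT; vc=[7]
#5 0x2a→b5/s1 L1-HIT; vc=[7]
#6 0x28→b5/s1 L1-HIT; vc=[7]
#7 0x2f→b5/s1 L1-HIT; vc=[7]
#8 0x3b→b7/s1 VC-HIT; vc=[5]
#9 0x3d→b7/s1 L1-HIT; vc=[5]
#10 0x49→b9/s1 MISS; vc=[5,7]
#11 0x2a→b5/s1 VC-HIT; vc=[9,7]
#12 0x2a→b5/s1 L1-HIT; vc=[9,7]
#13 0x29→b5/s1 L1-HIT; vc=[9,7]
#14 0x38→b7/s1 VC-HIT; vc=[9,5]
#15 0x39→b7/s1 L1-HIT; vc=[9,5]

VC = [9, 5]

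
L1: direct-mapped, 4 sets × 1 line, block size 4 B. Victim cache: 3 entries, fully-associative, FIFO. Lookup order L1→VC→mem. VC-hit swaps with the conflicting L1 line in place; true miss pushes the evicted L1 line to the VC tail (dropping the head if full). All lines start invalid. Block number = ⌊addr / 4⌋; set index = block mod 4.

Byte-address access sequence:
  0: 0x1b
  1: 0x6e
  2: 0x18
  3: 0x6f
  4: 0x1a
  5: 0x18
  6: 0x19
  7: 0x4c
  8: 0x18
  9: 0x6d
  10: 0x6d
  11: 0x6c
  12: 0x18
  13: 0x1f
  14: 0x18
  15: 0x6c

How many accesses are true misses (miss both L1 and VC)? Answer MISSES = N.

  [0] addr=0x1b blk=6 s=2: MISS | VC []
  [1] addr=0x6e blk=27 s=3: MISS | VC []
  [2] addr=0x18 blk=6 s=2: L1-HIT | VC []
  [3] addr=0x6f blk=27 s=3: L1-HIT | VC []
  [4] addr=0x1a blk=6 s=2: L1-HIT | VC []
  [5] addr=0x18 blk=6 s=2: L1-HIT | VC []
  [6] addr=0x19 blk=6 s=2: L1-HIT | VC []
  [7] addr=0x4c blk=19 s=3: MISS | VC [27]
  [8] addr=0x18 blk=6 s=2: L1-HIT | VC [27]
  [9] addr=0x6d blk=27 s=3: VC-HIT | VC [19]
  [10] addr=0x6d blk=27 s=3: L1-HIT | VC [19]
  [11] addr=0x6c blk=27 s=3: L1-HIT | VC [19]
  [12] addr=0x18 blk=6 s=2: L1-HIT | VC [19]
  [13] addr=0x1f blk=7 s=3: MISS | VC [19, 27]
  [14] addr=0x18 blk=6 s=2: L1-HIT | VC [19, 27]
  [15] addr=0x6c blk=27 s=3: VC-HIT | VC [19, 7]

MISSES = 4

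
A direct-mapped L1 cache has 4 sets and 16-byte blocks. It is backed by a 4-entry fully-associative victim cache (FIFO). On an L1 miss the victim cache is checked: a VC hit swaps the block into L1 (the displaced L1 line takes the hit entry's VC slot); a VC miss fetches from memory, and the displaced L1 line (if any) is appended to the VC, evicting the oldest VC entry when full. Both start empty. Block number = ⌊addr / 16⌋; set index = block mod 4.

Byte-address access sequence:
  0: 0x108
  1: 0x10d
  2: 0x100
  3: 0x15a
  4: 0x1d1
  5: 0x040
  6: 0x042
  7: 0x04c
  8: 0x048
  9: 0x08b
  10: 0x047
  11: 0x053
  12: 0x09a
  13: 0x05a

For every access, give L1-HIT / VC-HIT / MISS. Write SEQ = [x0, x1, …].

#0 0x108→b16/s0 MISS; vc=[]
#1 0x10d→b16/s0 L1-HIT; vc=[]
#2 0x100→b16/s0 L1-HIT; vc=[]
#3 0x15a→b21/s1 MISS; vc=[]
#4 0x1d1→b29/s1 MISS; vc=[21]
#5 0x40→b4/s0 MISS; vc=[21,16]
#6 0x42→b4/s0 L1-HIT; vc=[21,16]
#7 0x4c→b4/s0 L1-HIT; vc=[21,16]
#8 0x48→b4/s0 L1-HIT; vc=[21,16]
#9 0x8b→b8/s0 MISS; vc=[21,16,4]
#10 0x47→b4/s0 VC-HIT; vc=[21,16,8]
#11 0x53→b5/s1 MISS; vc=[21,16,8,29]
#12 0x9a→b9/s1 MISS; vc=[16,8,29,5]
#13 0x5a→b5/s1 VC-HIT; vc=[16,8,29,9]

SEQ = [MISS, L1-HIT, L1-HIT, MISS, MISS, MISS, L1-HIT, L1-HIT, L1-HIT, MISS, VC-HIT, MISS, MISS, VC-HIT]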